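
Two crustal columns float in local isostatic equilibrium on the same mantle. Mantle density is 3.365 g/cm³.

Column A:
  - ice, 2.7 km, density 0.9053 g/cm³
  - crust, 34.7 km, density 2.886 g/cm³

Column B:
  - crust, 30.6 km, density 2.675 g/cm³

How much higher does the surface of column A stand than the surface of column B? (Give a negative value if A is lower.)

For any compensation level in the mantle, the mantle terms cancel and isostasy reduces to e = (Σt_A − Σt_B) − (Σ(ρt)_A − Σ(ρt)_B) / ρ_m.
Σt_A = 37.4 km; Σt_B = 30.6 km; Σ(ρt)_A = 102.58851; Σ(ρt)_B = 81.855 (in km·g/cm³).
e = (37.4 − 30.6) − (102.58851 − 81.855) / 3.365 = 0.638 km.

0.638 km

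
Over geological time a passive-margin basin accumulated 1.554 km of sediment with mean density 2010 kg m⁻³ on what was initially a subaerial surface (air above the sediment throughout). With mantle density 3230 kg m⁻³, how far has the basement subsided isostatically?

Subaerial load: s = t ρ_sed / ρ_m = 1.554 km × 2010/3230 = 0.967 km.

0.967 km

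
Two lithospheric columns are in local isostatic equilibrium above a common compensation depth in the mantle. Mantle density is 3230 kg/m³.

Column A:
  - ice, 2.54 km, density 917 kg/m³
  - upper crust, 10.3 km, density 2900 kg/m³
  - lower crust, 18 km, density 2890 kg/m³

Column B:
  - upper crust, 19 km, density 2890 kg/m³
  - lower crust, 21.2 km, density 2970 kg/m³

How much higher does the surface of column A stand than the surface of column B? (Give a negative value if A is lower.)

For any compensation level in the mantle, the mantle terms cancel and isostasy reduces to e = (Σt_A − Σt_B) − (Σ(ρt)_A − Σ(ρt)_B) / ρ_m.
Σt_A = 30.84 km; Σt_B = 40.2 km; Σ(ρt)_A = 84219.18; Σ(ρt)_B = 117874 (in km·kg/m³).
e = (30.84 − 40.2) − (84219.18 − 117874) / 3230 = 1.06 km.

1.06 km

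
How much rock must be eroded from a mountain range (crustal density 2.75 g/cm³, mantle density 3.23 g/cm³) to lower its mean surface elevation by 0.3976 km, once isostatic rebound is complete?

2.68 km

Net drop Δ = e − u = e − e ρ_c/ρ_m = e (ρ_m − ρ_c)/ρ_m.
e = Δ ρ_m/(ρ_m − ρ_c) = 0.3976 km × 3.23/0.48 = 2.68 km.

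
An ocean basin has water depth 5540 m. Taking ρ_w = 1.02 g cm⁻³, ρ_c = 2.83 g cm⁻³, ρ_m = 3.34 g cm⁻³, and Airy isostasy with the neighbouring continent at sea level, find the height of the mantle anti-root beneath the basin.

19700 m

Isostatic balance requires: replacing crust with seawater at the top is compensated by replacing crust with mantle at the base: d (ρ_c − ρ_w) = a (ρ_m − ρ_c).
a = d (ρ_c − ρ_w)/(ρ_m − ρ_c) = 5540 m × 1.81/0.51 = 19700 m.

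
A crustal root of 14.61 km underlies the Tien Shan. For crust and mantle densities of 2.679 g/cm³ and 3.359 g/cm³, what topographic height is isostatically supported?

3.71 km

For local isostatic compensation: ρ_c h = (ρ_m − ρ_c) r.
h = r (ρ_m − ρ_c) / ρ_c = 14.61 km × (3.359 − 2.679) / 2.679 = 3.71 km.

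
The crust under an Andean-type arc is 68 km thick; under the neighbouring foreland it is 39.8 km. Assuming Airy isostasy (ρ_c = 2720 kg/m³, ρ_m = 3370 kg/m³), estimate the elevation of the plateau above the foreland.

5.44 km

Excess crust Δ = 68 km − 39.8 km = 28.2 km, split between elevation h and root r with h + r = Δ.
Airy balance ρ_c h = (ρ_m − ρ_c) r gives r = h ρ_c/(ρ_m − ρ_c), so h (1 + ρ_c/(ρ_m − ρ_c)) = Δ, i.e. h = Δ (ρ_m − ρ_c)/ρ_m.
h = 28.2 km × 650/3370 = 5.44 km.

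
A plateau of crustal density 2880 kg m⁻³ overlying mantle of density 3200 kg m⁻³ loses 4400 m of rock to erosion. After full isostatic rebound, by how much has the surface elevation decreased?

440 m

Rebound u = e ρ_c/ρ_m = 4400 m × 2880/3200 = 3960 m.
Net surface drop = e − u = 4400 m − 3960 m = e (ρ_m − ρ_c)/ρ_m = 440 m.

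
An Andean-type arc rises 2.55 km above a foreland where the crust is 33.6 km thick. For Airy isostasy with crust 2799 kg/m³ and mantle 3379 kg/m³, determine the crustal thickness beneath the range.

Root depth r = h ρ_c / (ρ_m − ρ_c) = 2.55 km × 2799 / 580 = 12.31 km.
Total thickness = T + h + r = 33.6 km + 2.55 km + 12.31 km = 48.5 km.

48.5 km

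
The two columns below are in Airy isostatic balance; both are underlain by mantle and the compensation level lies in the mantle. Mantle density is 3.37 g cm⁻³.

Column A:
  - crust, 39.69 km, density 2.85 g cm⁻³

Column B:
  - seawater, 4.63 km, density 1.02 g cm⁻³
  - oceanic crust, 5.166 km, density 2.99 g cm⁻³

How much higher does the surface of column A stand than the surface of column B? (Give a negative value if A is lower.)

For any compensation level in the mantle, the mantle terms cancel and isostasy reduces to e = (Σt_A − Σt_B) − (Σ(ρt)_A − Σ(ρt)_B) / ρ_m.
Σt_A = 39.69 km; Σt_B = 9.796 km; Σ(ρt)_A = 113.1165; Σ(ρt)_B = 20.16894 (in km·g cm⁻³).
e = (39.69 − 9.796) − (113.1165 − 20.16894) / 3.37 = 2.31 km.

2.31 km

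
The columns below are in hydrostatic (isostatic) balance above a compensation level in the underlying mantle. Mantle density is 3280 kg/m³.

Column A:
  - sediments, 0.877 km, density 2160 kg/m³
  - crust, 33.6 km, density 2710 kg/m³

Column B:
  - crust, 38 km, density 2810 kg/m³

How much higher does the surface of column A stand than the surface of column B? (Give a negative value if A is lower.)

For any compensation level in the mantle, the mantle terms cancel and isostasy reduces to e = (Σt_A − Σt_B) − (Σ(ρt)_A − Σ(ρt)_B) / ρ_m.
Σt_A = 34.477 km; Σt_B = 38 km; Σ(ρt)_A = 92950.32; Σ(ρt)_B = 106780 (in km·kg/m³).
e = (34.477 − 38) − (92950.32 − 106780) / 3280 = 0.693 km.

0.693 km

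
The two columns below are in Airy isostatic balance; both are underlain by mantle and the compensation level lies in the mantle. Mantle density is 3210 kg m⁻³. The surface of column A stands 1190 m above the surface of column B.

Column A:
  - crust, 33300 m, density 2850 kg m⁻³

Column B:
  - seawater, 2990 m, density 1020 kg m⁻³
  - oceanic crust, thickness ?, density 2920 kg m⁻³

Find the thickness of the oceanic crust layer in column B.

Take the compensation level at the base of the deeper column (depth z_c below the surface of column A) and equate Σ ρ_i t_i down to z_c; mantle fills any gap and the z_c terms cancel.
Column A: 33300×2850 + (z_c − 33300)×3210
Column B: 1190×0 + 2990×1020 + x×2920 + (z_c − 1190 − 2990 − x)×3210
The z_c×3210 term appears on both sides and cancels. Collect the known terms of each column as K = Σ(ρt)_known − 3210 × (depth of known layers): K_A = 94905000 − 3210×33300 = −11988000; K_B = 3049800 − 3210×(1190 + 2990) = −10368000.
Balance: K_A = K_B − x×(3210 − 2920), so x = (K_B − K_A)/(3210 − 2920) = 1620000/290 = 5590 m.

5590 m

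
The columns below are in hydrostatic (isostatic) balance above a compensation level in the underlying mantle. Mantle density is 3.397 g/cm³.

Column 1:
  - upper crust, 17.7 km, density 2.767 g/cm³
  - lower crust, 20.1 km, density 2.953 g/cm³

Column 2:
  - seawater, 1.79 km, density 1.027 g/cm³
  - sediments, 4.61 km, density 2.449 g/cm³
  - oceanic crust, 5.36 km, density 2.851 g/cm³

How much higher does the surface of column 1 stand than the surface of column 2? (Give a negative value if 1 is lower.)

2.51 km

For any compensation level in the mantle, the mantle terms cancel and isostasy reduces to e = (Σt_1 − Σt_2) − (Σ(ρt)_1 − Σ(ρt)_2) / ρ_m.
Σt_1 = 37.8 km; Σt_2 = 11.76 km; Σ(ρt)_1 = 108.3312; Σ(ρt)_2 = 28.40958 (in km·g/cm³).
e = (37.8 − 11.76) − (108.3312 − 28.40958) / 3.397 = 2.51 km.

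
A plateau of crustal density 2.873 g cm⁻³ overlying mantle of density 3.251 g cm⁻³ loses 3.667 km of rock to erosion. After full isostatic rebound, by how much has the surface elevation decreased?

0.426 km

Rebound u = e ρ_c/ρ_m = 3.667 km × 2.873/3.251 = 3.241 km.
Net surface drop = e − u = 3.667 km − 3.241 km = e (ρ_m − ρ_c)/ρ_m = 0.426 km.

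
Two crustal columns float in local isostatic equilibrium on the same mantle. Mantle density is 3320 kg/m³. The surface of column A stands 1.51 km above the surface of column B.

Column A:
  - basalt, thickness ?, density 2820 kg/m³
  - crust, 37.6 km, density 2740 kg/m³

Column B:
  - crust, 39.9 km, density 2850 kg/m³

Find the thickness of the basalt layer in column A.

3.92 km

Take the compensation level at the base of the deeper column (depth z_c below the surface of column A) and equate Σ ρ_i t_i down to z_c; mantle fills any gap and the z_c terms cancel.
Column A: x×2820 + 37.6×2740 + (z_c − 37.6 − x)×3320
Column B: 1.51×0 + 39.9×2850 + (z_c − 1.51 − 39.9)×3320
The z_c×3320 term appears on both sides and cancels. Collect the known terms of each column as K = Σ(ρt)_known − 3320 × (depth of known layers): K_A = 103024 − 3320×37.6 = −21808; K_B = 113715 − 3320×(1.51 + 39.9) = −23766.2.
Balance: K_A − x×(3320 − 2820) = K_B, so x = (K_A − K_B)/(3320 − 2820) = 1958.2/500 = 3.92 km.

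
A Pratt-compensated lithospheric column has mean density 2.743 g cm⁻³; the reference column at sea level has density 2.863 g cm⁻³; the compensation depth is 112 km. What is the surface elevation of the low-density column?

4.9 km

ρ_ref D = ρ (D + h) → h = D (ρ_ref − ρ)/ρ.
h = 112 km × (2.863 − 2.743)/2.743 = 4.9 km.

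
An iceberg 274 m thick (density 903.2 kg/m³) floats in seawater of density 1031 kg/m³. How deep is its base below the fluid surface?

240 m

Draft d = t ρ_obj/ρ_fluid = 274 m × 903.2/1031 = 240 m.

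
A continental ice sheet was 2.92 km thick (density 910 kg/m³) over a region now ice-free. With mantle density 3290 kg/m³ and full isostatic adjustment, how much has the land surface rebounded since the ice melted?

0.808 km

Removing the load lets mantle flow back in; uplift u satisfies ρ_ice t = ρ_m u.
u = t ρ_ice/ρ_m = 2.92 km × 910/3290 = 0.808 km.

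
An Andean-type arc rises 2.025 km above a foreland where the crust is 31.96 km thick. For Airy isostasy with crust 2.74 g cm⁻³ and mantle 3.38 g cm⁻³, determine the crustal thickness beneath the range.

Root depth r = h ρ_c / (ρ_m − ρ_c) = 2.025 km × 2.74 / 0.64 = 8.67 km.
Total thickness = T + h + r = 31.96 km + 2.025 km + 8.67 km = 42.7 km.

42.7 km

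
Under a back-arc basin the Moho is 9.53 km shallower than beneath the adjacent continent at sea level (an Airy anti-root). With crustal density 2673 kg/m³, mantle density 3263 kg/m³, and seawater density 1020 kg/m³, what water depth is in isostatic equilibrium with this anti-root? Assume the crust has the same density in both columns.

3.4 km

Replacing a thickness d of crust by seawater at the top must be balanced by replacing crust with mantle at the base: d (ρ_c − ρ_w) = a (ρ_m − ρ_c).
d = a (ρ_m − ρ_c)/(ρ_c − ρ_w) = 9.53 km × 590/1653 = 3.4 km.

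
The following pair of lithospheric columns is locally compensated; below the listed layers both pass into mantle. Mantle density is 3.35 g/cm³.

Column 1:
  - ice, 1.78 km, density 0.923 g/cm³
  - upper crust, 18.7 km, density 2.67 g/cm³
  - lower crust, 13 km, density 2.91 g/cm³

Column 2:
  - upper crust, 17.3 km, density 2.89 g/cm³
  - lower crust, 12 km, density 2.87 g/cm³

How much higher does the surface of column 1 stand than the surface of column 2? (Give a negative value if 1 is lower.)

2.7 km

For any compensation level in the mantle, the mantle terms cancel and isostasy reduces to e = (Σt_1 − Σt_2) − (Σ(ρt)_1 − Σ(ρt)_2) / ρ_m.
Σt_1 = 33.48 km; Σt_2 = 29.3 km; Σ(ρt)_1 = 89.40194; Σ(ρt)_2 = 84.437 (in km·g/cm³).
e = (33.48 − 29.3) − (89.40194 − 84.437) / 3.35 = 2.7 km.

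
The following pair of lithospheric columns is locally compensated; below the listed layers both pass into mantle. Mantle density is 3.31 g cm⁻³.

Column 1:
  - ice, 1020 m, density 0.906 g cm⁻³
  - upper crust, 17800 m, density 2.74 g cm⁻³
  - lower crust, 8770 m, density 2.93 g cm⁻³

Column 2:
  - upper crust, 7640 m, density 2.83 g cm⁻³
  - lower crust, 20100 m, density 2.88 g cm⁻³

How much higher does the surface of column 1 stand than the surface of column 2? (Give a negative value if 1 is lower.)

For any compensation level in the mantle, the mantle terms cancel and isostasy reduces to e = (Σt_1 − Σt_2) − (Σ(ρt)_1 − Σ(ρt)_2) / ρ_m.
Σt_1 = 27590 m; Σt_2 = 27740 m; Σ(ρt)_1 = 75392.22; Σ(ρt)_2 = 79509.2 (in m·g cm⁻³).
e = (27590 − 27740) − (75392.22 − 79509.2) / 3.31 = 1090 m.

1090 m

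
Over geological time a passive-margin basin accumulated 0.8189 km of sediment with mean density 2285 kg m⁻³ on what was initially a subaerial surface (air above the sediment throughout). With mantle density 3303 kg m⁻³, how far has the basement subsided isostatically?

0.567 km

Subaerial load: s = t ρ_sed / ρ_m = 0.8189 km × 2285/3303 = 0.567 km.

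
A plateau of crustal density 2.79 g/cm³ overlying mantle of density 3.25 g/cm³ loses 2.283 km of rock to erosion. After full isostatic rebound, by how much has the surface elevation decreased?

Rebound u = e ρ_c/ρ_m = 2.283 km × 2.79/3.25 = 1.96 km.
Net surface drop = e − u = 2.283 km − 1.96 km = e (ρ_m − ρ_c)/ρ_m = 0.323 km.

0.323 km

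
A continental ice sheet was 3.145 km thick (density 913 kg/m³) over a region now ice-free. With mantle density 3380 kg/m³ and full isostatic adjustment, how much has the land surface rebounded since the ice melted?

0.85 km

Removing the load lets mantle flow back in; uplift u satisfies ρ_ice t = ρ_m u.
u = t ρ_ice/ρ_m = 3.145 km × 913/3380 = 0.85 km.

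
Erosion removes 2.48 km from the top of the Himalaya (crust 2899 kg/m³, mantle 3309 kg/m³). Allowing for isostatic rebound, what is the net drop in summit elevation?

0.307 km

Rebound u = e ρ_c/ρ_m = 2.48 km × 2899/3309 = 2.173 km.
Net surface drop = e − u = 2.48 km − 2.173 km = e (ρ_m − ρ_c)/ρ_m = 0.307 km.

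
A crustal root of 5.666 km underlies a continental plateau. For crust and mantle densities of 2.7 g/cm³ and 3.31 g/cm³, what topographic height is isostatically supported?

Isostatic balance requires: ρ_c h = (ρ_m − ρ_c) r.
h = r (ρ_m − ρ_c) / ρ_c = 5.666 km × (3.31 − 2.7) / 2.7 = 1.28 km.

1.28 km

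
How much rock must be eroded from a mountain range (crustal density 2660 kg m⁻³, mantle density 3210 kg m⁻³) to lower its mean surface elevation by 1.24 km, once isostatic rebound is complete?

Net drop Δ = e − u = e − e ρ_c/ρ_m = e (ρ_m − ρ_c)/ρ_m.
e = Δ ρ_m/(ρ_m − ρ_c) = 1.24 km × 3210/550 = 7.24 km.

7.24 km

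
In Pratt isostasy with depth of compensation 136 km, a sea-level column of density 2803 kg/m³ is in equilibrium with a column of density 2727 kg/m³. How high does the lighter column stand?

3.79 km

ρ_ref D = ρ (D + h) → h = D (ρ_ref − ρ)/ρ.
h = 136 km × (2803 − 2727)/2727 = 3.79 km.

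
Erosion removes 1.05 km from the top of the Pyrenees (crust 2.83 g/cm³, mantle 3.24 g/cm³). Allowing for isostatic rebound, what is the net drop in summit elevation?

0.133 km

Rebound u = e ρ_c/ρ_m = 1.05 km × 2.83/3.24 = 0.9171 km.
Net surface drop = e − u = 1.05 km − 0.9171 km = e (ρ_m − ρ_c)/ρ_m = 0.133 km.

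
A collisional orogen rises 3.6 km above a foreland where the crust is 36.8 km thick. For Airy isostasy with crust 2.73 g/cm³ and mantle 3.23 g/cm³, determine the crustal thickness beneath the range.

60.1 km

Root depth r = h ρ_c / (ρ_m − ρ_c) = 3.6 km × 2.73 / 0.5 = 19.66 km.
Total thickness = T + h + r = 36.8 km + 3.6 km + 19.66 km = 60.1 km.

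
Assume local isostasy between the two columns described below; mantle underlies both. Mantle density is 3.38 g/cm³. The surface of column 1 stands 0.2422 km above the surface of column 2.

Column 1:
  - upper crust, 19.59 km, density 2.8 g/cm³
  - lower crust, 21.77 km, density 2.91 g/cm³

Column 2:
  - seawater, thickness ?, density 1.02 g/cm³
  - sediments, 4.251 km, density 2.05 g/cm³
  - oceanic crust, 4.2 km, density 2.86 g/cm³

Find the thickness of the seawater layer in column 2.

Take the compensation level at the base of the deeper column (depth z_c below the surface of column 1) and equate Σ ρ_i t_i down to z_c; mantle fills any gap and the z_c terms cancel.
Column 1: 19.59×2.8 + 21.77×2.91 + (z_c − 41.36)×3.38
Column 2: 0.2422×0 + x×1.02 + 4.251×2.05 + 4.2×2.86 + (z_c − 0.2422 − 8.451 − x)×3.38
The z_c×3.38 term appears on both sides and cancels. Collect the known terms of each column as K = Σ(ρt)_known − 3.38 × (depth of known layers): K_1 = 118.2027 − 3.38×41.36 = −21.5941; K_2 = 20.72655 − 3.38×(0.2422 + 8.451) = −8.656466.
Balance: K_1 = K_2 − x×(3.38 − 1.02), so x = (K_2 − K_1)/(3.38 − 1.02) = 12.9376/2.36 = 5.48 km.

5.48 km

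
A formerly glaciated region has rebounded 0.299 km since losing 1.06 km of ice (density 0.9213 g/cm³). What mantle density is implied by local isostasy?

3.27 g/cm³

ρ_m = ρ_ice t / u = 0.9213 × 1.06 km/0.299 km = 3.27 g/cm³.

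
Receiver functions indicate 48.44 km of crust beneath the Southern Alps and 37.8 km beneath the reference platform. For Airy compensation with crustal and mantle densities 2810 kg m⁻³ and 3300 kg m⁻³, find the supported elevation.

Excess crust Δ = 48.44 km − 37.8 km = 10.64 km, split between elevation h and root r with h + r = Δ.
Airy balance ρ_c h = (ρ_m − ρ_c) r gives r = h ρ_c/(ρ_m − ρ_c), so h (1 + ρ_c/(ρ_m − ρ_c)) = Δ, i.e. h = Δ (ρ_m − ρ_c)/ρ_m.
h = 10.64 km × 490/3300 = 1.58 km.

1.58 km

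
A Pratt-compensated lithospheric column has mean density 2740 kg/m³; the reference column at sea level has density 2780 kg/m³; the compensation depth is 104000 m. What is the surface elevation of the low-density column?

ρ_ref D = ρ (D + h) → h = D (ρ_ref − ρ)/ρ.
h = 104000 m × (2780 − 2740)/2740 = 1520 m.

1520 m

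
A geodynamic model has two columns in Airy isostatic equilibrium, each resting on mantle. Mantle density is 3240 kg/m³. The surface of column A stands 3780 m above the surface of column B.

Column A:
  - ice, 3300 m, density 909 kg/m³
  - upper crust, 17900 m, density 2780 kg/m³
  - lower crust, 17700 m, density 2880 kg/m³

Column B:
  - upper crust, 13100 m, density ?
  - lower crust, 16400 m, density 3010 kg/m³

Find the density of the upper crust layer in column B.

2760 kg/m³

Take the compensation level at the base of the deeper column (depth z_c below the surface of column A) and equate Σ ρ_i t_i down to z_c; mantle fills any gap and the z_c terms cancel.
Column A: 3300×909 + 17900×2780 + 17700×2880 + (z_c − 38900)×3240
Column B: 3780×0 + 13100×ρ + 16400×3010 + (z_c − 3780 − 29500)×3240
The z_c×3240 term appears on both sides and cancels. Collect the known terms of each column as K = Σ(ρt)_known − 3240 × (depth of known layers): K_A = 103737700 − 3240×38900 = −22298300; K_B = 49364000 − 3240×(3780 + 29500) = −58463200.
Balance: K_A = K_B + 13100×ρ, so ρ = (K_A − K_B)/13100 = 36164900/13100 = 2760 kg/m³.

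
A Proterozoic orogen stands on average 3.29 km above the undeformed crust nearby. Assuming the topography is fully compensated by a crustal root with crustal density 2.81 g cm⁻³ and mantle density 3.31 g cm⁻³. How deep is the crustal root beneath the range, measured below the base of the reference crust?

18.5 km

Equating mass per unit area of the two columns: the weight of the topography is balanced by the buoyancy of the root, ρ_c h = (ρ_m − ρ_c) r.
r = h · ρ_c / (ρ_m − ρ_c) = 3.29 km × 2.81 / (3.31 − 2.81) = 18.5 km.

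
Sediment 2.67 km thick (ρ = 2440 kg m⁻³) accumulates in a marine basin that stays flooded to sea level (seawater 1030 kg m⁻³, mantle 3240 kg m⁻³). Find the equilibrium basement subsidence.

1.7 km

Submarine loading: the sediment displaces seawater, and the subsidence is in turn flooded, so s (ρ_m − ρ_w) = t (ρ_sed − ρ_w).
s = 2.67 km × (2440 − 1030) / (3240 − 1030) = 1.7 km.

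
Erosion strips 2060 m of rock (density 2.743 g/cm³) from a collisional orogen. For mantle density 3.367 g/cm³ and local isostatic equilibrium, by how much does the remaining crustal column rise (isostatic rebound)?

Unloading: uplift u = e ρ_c/ρ_m = 2060 m × 2.743/3.367 = 1680 m.

1680 m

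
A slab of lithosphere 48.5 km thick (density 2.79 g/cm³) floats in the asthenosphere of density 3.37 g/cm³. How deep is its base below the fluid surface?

40.2 km

Draft d = t ρ_obj/ρ_fluid = 48.5 km × 2.79/3.37 = 40.2 km.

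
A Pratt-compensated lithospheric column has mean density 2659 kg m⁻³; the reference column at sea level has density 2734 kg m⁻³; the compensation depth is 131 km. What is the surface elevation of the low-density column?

3.69 km

ρ_ref D = ρ (D + h) → h = D (ρ_ref − ρ)/ρ.
h = 131 km × (2734 − 2659)/2659 = 3.69 km.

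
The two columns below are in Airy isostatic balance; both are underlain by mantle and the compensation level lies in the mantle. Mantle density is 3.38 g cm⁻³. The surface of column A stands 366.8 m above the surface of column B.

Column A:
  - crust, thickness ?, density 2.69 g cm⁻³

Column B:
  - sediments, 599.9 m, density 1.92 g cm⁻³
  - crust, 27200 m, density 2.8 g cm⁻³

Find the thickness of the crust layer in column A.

Take the compensation level at the base of the deeper column (depth z_c below the surface of column A) and equate Σ ρ_i t_i down to z_c; mantle fills any gap and the z_c terms cancel.
Column A: x×2.69 + (z_c − 0 − x)×3.38
Column B: 366.8×0 + 599.9×1.92 + 27200×2.8 + (z_c − 366.8 − 27799.9)×3.38
The z_c×3.38 term appears on both sides and cancels. Collect the known terms of each column as K = Σ(ρt)_known − 3.38 × (depth of known layers): K_A = 0 − 3.38×0 = 0; K_B = 77311.808 − 3.38×(366.8 + 27799.9) = −17891.638.
Balance: K_A − x×(3.38 − 2.69) = K_B, so x = (K_A − K_B)/(3.38 − 2.69) = 17891.6/0.69 = 25900 m.

25900 m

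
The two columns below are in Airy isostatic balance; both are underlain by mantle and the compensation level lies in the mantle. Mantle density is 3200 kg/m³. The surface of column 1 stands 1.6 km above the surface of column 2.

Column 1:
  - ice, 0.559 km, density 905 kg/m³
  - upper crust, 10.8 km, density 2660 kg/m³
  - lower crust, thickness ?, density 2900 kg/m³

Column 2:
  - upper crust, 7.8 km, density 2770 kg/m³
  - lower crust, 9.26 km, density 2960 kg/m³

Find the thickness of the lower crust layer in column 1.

11.9 km

Take the compensation level at the base of the deeper column (depth z_c below the surface of column 1) and equate Σ ρ_i t_i down to z_c; mantle fills any gap and the z_c terms cancel.
Column 1: 0.559×905 + 10.8×2660 + x×2900 + (z_c − 11.359 − x)×3200
Column 2: 1.6×0 + 7.8×2770 + 9.26×2960 + (z_c − 1.6 − 17.06)×3200
The z_c×3200 term appears on both sides and cancels. Collect the known terms of each column as K = Σ(ρt)_known − 3200 × (depth of known layers): K_1 = 29233.895 − 3200×11.359 = −7114.905; K_2 = 49015.6 − 3200×(1.6 + 17.06) = −10696.4.
Balance: K_1 − x×(3200 − 2900) = K_2, so x = (K_1 − K_2)/(3200 − 2900) = 3581.49/300 = 11.9 km.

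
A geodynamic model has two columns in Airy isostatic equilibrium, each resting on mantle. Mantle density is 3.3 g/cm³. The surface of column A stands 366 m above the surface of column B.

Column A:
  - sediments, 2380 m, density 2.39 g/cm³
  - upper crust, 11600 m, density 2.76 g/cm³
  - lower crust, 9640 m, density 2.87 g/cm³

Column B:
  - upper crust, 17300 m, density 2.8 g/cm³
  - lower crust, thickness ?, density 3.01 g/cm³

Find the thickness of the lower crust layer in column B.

Take the compensation level at the base of the deeper column (depth z_c below the surface of column A) and equate Σ ρ_i t_i down to z_c; mantle fills any gap and the z_c terms cancel.
Column A: 2380×2.39 + 11600×2.76 + 9640×2.87 + (z_c − 23620)×3.3
Column B: 366×0 + 17300×2.8 + x×3.01 + (z_c − 366 − 17300 − x)×3.3
The z_c×3.3 term appears on both sides and cancels. Collect the known terms of each column as K = Σ(ρt)_known − 3.3 × (depth of known layers): K_A = 65371 − 3.3×23620 = −12575; K_B = 48440 − 3.3×(366 + 17300) = −9857.8.
Balance: K_A = K_B − x×(3.3 − 3.01), so x = (K_B − K_A)/(3.3 − 3.01) = 2717.2/0.29 = 9370 m.

9370 m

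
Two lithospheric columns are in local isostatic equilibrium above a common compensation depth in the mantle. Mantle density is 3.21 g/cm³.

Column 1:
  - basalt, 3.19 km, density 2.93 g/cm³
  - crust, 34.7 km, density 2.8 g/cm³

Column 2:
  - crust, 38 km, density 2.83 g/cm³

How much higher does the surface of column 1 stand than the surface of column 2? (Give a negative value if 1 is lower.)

For any compensation level in the mantle, the mantle terms cancel and isostasy reduces to e = (Σt_1 − Σt_2) − (Σ(ρt)_1 − Σ(ρt)_2) / ρ_m.
Σt_1 = 37.89 km; Σt_2 = 38 km; Σ(ρt)_1 = 106.5067; Σ(ρt)_2 = 107.54 (in km·g/cm³).
e = (37.89 − 38) − (106.5067 − 107.54) / 3.21 = 0.212 km.

0.212 km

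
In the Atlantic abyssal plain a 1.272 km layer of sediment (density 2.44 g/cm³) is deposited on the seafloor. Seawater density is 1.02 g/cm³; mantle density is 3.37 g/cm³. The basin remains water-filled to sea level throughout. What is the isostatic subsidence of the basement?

0.769 km

Submarine loading: the sediment displaces seawater, and the subsidence is in turn flooded, so s (ρ_m − ρ_w) = t (ρ_sed − ρ_w).
s = 1.272 km × (2.44 − 1.02) / (3.37 − 1.02) = 0.769 km.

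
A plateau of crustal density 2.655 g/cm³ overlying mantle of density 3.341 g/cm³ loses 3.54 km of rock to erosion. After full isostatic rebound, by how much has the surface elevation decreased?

Rebound u = e ρ_c/ρ_m = 3.54 km × 2.655/3.341 = 2.813 km.
Net surface drop = e − u = 3.54 km − 2.813 km = e (ρ_m − ρ_c)/ρ_m = 0.727 km.

0.727 km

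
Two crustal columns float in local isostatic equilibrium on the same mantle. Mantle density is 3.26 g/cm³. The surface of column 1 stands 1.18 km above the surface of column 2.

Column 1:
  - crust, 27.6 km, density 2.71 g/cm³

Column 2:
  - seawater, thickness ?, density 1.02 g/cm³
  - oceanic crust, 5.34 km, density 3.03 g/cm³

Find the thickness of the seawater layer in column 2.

4.51 km

Take the compensation level at the base of the deeper column (depth z_c below the surface of column 1) and equate Σ ρ_i t_i down to z_c; mantle fills any gap and the z_c terms cancel.
Column 1: 27.6×2.71 + (z_c − 27.6)×3.26
Column 2: 1.18×0 + x×1.02 + 5.34×3.03 + (z_c − 1.18 − 5.34 − x)×3.26
The z_c×3.26 term appears on both sides and cancels. Collect the known terms of each column as K = Σ(ρt)_known − 3.26 × (depth of known layers): K_1 = 74.796 − 3.26×27.6 = −15.18; K_2 = 16.1802 − 3.26×(1.18 + 5.34) = −5.075.
Balance: K_1 = K_2 − x×(3.26 − 1.02), so x = (K_2 − K_1)/(3.26 − 1.02) = 10.105/2.24 = 4.51 km.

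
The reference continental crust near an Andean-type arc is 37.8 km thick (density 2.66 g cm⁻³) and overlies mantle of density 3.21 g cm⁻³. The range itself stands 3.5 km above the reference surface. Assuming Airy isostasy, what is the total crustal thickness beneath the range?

58.2 km

Root depth r = h ρ_c / (ρ_m − ρ_c) = 3.5 km × 2.66 / 0.55 = 16.93 km.
Total thickness = T + h + r = 37.8 km + 3.5 km + 16.93 km = 58.2 km.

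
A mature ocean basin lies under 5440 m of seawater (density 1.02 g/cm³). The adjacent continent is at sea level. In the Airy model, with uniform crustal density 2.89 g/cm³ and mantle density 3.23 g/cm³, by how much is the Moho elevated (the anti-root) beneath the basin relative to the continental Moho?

29900 m

Equating mass per unit area of the two columns: replacing crust with seawater at the top is compensated by replacing crust with mantle at the base: d (ρ_c − ρ_w) = a (ρ_m − ρ_c).
a = d (ρ_c − ρ_w)/(ρ_m − ρ_c) = 5440 m × 1.87/0.34 = 29900 m.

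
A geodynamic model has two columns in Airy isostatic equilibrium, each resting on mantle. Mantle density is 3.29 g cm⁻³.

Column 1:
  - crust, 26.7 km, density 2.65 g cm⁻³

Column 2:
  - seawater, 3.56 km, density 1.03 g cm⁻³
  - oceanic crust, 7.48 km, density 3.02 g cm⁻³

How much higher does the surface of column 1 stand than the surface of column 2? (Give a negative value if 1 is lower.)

2.13 km

For any compensation level in the mantle, the mantle terms cancel and isostasy reduces to e = (Σt_1 − Σt_2) − (Σ(ρt)_1 − Σ(ρt)_2) / ρ_m.
Σt_1 = 26.7 km; Σt_2 = 11.04 km; Σ(ρt)_1 = 70.755; Σ(ρt)_2 = 26.2564 (in km·g cm⁻³).
e = (26.7 − 11.04) − (70.755 − 26.2564) / 3.29 = 2.13 km.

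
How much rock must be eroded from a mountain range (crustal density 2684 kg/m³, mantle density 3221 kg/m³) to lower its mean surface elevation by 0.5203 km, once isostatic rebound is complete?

Net drop Δ = e − u = e − e ρ_c/ρ_m = e (ρ_m − ρ_c)/ρ_m.
e = Δ ρ_m/(ρ_m − ρ_c) = 0.5203 km × 3221/537 = 3.12 km.

3.12 km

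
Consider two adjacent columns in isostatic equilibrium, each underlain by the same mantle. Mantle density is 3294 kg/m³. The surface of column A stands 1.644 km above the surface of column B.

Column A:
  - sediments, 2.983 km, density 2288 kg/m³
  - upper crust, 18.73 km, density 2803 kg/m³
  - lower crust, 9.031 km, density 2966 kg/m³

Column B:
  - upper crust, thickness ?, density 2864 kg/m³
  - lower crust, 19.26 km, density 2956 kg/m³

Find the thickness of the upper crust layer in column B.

Take the compensation level at the base of the deeper column (depth z_c below the surface of column A) and equate Σ ρ_i t_i down to z_c; mantle fills any gap and the z_c terms cancel.
Column A: 2.983×2288 + 18.73×2803 + 9.031×2966 + (z_c − 30.744)×3294
Column B: 1.644×0 + x×2864 + 19.26×2956 + (z_c − 1.644 − 19.26 − x)×3294
The z_c×3294 term appears on both sides and cancels. Collect the known terms of each column as K = Σ(ρt)_known − 3294 × (depth of known layers): K_A = 86111.24 − 3294×30.744 = −15159.496; K_B = 56932.56 − 3294×(1.644 + 19.26) = −11925.216.
Balance: K_A = K_B − x×(3294 − 2864), so x = (K_B − K_A)/(3294 − 2864) = 3234.28/430 = 7.52 km.

7.52 km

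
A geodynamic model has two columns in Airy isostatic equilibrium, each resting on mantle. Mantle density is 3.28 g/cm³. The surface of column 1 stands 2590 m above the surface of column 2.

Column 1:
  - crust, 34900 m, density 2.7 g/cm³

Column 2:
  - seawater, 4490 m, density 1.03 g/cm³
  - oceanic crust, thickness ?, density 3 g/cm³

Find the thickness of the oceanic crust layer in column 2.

5870 m

Take the compensation level at the base of the deeper column (depth z_c below the surface of column 1) and equate Σ ρ_i t_i down to z_c; mantle fills any gap and the z_c terms cancel.
Column 1: 34900×2.7 + (z_c − 34900)×3.28
Column 2: 2590×0 + 4490×1.03 + x×3 + (z_c − 2590 − 4490 − x)×3.28
The z_c×3.28 term appears on both sides and cancels. Collect the known terms of each column as K = Σ(ρt)_known − 3.28 × (depth of known layers): K_1 = 94230 − 3.28×34900 = −20242; K_2 = 4624.7 − 3.28×(2590 + 4490) = −18597.7.
Balance: K_1 = K_2 − x×(3.28 − 3), so x = (K_2 − K_1)/(3.28 − 3) = 1644.3/0.28 = 5870 m.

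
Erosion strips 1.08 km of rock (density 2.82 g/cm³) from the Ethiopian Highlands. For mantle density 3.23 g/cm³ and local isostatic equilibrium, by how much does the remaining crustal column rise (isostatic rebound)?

Unloading: uplift u = e ρ_c/ρ_m = 1.08 km × 2.82/3.23 = 0.943 km.

0.943 km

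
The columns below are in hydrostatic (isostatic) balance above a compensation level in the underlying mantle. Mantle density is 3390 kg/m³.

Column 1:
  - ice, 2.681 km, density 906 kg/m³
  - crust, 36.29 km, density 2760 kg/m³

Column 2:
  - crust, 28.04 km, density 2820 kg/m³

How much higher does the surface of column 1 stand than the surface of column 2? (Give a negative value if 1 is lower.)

For any compensation level in the mantle, the mantle terms cancel and isostasy reduces to e = (Σt_1 − Σt_2) − (Σ(ρt)_1 − Σ(ρt)_2) / ρ_m.
Σt_1 = 38.971 km; Σt_2 = 28.04 km; Σ(ρt)_1 = 102589.386; Σ(ρt)_2 = 79072.8 (in km·kg/m³).
e = (38.971 − 28.04) − (102589.386 − 79072.8) / 3390 = 3.99 km.

3.99 km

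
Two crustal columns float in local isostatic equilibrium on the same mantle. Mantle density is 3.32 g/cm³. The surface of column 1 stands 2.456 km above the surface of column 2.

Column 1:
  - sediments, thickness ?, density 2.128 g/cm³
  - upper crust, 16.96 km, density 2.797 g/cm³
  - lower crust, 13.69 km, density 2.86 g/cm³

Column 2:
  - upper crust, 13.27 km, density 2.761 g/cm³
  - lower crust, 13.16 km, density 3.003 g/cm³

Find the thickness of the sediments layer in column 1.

3.84 km

Take the compensation level at the base of the deeper column (depth z_c below the surface of column 1) and equate Σ ρ_i t_i down to z_c; mantle fills any gap and the z_c terms cancel.
Column 1: x×2.128 + 16.96×2.797 + 13.69×2.86 + (z_c − 30.65 − x)×3.32
Column 2: 2.456×0 + 13.27×2.761 + 13.16×3.003 + (z_c − 2.456 − 26.43)×3.32
The z_c×3.32 term appears on both sides and cancels. Collect the known terms of each column as K = Σ(ρt)_known − 3.32 × (depth of known layers): K_1 = 86.59052 − 3.32×30.65 = −15.16748; K_2 = 76.15795 − 3.32×(2.456 + 26.43) = −19.74357.
Balance: K_1 − x×(3.32 − 2.128) = K_2, so x = (K_1 − K_2)/(3.32 − 2.128) = 4.57609/1.192 = 3.84 km.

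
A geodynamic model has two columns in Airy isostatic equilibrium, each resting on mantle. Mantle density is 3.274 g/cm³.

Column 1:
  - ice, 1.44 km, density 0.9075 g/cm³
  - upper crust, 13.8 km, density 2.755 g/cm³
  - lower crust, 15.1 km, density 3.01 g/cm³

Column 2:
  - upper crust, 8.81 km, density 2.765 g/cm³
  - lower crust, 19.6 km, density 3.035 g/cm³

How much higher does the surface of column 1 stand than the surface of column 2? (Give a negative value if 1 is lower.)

1.65 km

For any compensation level in the mantle, the mantle terms cancel and isostasy reduces to e = (Σt_1 − Σt_2) − (Σ(ρt)_1 − Σ(ρt)_2) / ρ_m.
Σt_1 = 30.34 km; Σt_2 = 28.41 km; Σ(ρt)_1 = 84.7768; Σ(ρt)_2 = 83.84565 (in km·g/cm³).
e = (30.34 − 28.41) − (84.7768 − 83.84565) / 3.274 = 1.65 km.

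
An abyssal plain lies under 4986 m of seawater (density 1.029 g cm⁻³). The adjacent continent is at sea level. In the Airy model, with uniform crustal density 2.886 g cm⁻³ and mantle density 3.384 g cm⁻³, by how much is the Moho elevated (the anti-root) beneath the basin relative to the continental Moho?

18600 m

Isostatic balance requires: replacing crust with seawater at the top is compensated by replacing crust with mantle at the base: d (ρ_c − ρ_w) = a (ρ_m − ρ_c).
a = d (ρ_c − ρ_w)/(ρ_m − ρ_c) = 4986 m × 1.857/0.498 = 18600 m.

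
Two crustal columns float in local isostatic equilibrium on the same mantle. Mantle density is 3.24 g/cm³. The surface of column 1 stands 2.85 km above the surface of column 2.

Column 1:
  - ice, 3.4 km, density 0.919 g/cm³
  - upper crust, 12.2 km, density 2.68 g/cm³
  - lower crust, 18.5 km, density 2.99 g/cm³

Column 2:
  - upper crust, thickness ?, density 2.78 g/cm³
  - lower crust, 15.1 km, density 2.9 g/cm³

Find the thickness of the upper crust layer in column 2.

10.8 km

Take the compensation level at the base of the deeper column (depth z_c below the surface of column 1) and equate Σ ρ_i t_i down to z_c; mantle fills any gap and the z_c terms cancel.
Column 1: 3.4×0.919 + 12.2×2.68 + 18.5×2.99 + (z_c − 34.1)×3.24
Column 2: 2.85×0 + x×2.78 + 15.1×2.9 + (z_c − 2.85 − 15.1 − x)×3.24
The z_c×3.24 term appears on both sides and cancels. Collect the known terms of each column as K = Σ(ρt)_known − 3.24 × (depth of known layers): K_1 = 91.1356 − 3.24×34.1 = −19.3484; K_2 = 43.79 − 3.24×(2.85 + 15.1) = −14.368.
Balance: K_1 = K_2 − x×(3.24 − 2.78), so x = (K_2 − K_1)/(3.24 − 2.78) = 4.9804/0.46 = 10.8 km.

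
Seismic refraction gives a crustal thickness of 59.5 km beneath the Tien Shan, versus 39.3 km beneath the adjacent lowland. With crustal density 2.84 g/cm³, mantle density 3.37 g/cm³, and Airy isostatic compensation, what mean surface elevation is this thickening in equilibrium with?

Excess crust Δ = 59.5 km − 39.3 km = 20.2 km, split between elevation h and root r with h + r = Δ.
Airy balance ρ_c h = (ρ_m − ρ_c) r gives r = h ρ_c/(ρ_m − ρ_c), so h (1 + ρ_c/(ρ_m − ρ_c)) = Δ, i.e. h = Δ (ρ_m − ρ_c)/ρ_m.
h = 20.2 km × 0.53/3.37 = 3.18 km.

3.18 km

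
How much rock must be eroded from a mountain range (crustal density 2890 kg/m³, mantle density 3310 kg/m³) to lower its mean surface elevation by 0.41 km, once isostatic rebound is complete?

Net drop Δ = e − u = e − e ρ_c/ρ_m = e (ρ_m − ρ_c)/ρ_m.
e = Δ ρ_m/(ρ_m − ρ_c) = 0.41 km × 3310/420 = 3.23 km.

3.23 km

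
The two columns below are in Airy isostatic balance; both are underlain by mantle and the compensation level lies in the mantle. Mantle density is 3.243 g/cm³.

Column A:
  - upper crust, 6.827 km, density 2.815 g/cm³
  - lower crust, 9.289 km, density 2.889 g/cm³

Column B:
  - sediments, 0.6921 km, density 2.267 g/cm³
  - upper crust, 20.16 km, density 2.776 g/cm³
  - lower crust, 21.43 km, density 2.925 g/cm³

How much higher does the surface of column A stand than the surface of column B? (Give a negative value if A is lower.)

For any compensation level in the mantle, the mantle terms cancel and isostasy reduces to e = (Σt_A − Σt_B) − (Σ(ρt)_A − Σ(ρt)_B) / ρ_m.
Σt_A = 16.116 km; Σt_B = 42.2821 km; Σ(ρt)_A = 46.053926; Σ(ρt)_B = 120.215901 (in km·g/cm³).
e = (16.116 − 42.2821) − (46.053926 − 120.215901) / 3.243 = −3.3 km.

−3.3 km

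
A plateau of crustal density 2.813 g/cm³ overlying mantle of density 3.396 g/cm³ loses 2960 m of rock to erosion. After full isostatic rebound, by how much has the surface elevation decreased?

Rebound u = e ρ_c/ρ_m = 2960 m × 2.813/3.396 = 2452 m.
Net surface drop = e − u = 2960 m − 2452 m = e (ρ_m − ρ_c)/ρ_m = 508 m.

508 m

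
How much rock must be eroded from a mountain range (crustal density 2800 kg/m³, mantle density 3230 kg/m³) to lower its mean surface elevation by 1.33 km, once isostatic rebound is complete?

9.99 km

Net drop Δ = e − u = e − e ρ_c/ρ_m = e (ρ_m − ρ_c)/ρ_m.
e = Δ ρ_m/(ρ_m − ρ_c) = 1.33 km × 3230/430 = 9.99 km.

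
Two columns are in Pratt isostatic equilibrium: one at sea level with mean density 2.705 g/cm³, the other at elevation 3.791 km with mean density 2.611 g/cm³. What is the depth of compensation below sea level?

ρ_ref D = ρ (D + h) → D (ρ_ref − ρ) = ρ h.
D = ρ h/(ρ_ref − ρ) = 2.611 × 3.791 km/(2.705 − 2.611) = 105 km.

105 km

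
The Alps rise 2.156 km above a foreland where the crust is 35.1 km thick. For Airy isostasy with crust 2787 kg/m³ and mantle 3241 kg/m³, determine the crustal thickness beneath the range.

50.5 km

Root depth r = h ρ_c / (ρ_m − ρ_c) = 2.156 km × 2787 / 454 = 13.24 km.
Total thickness = T + h + r = 35.1 km + 2.156 km + 13.24 km = 50.5 km.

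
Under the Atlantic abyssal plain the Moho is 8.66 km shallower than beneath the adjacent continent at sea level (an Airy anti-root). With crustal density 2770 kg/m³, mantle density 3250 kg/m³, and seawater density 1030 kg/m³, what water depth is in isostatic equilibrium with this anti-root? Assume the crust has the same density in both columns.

2.39 km

Replacing a thickness d of crust by seawater at the top must be balanced by replacing crust with mantle at the base: d (ρ_c − ρ_w) = a (ρ_m − ρ_c).
d = a (ρ_m − ρ_c)/(ρ_c − ρ_w) = 8.66 km × 480/1740 = 2.39 km.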